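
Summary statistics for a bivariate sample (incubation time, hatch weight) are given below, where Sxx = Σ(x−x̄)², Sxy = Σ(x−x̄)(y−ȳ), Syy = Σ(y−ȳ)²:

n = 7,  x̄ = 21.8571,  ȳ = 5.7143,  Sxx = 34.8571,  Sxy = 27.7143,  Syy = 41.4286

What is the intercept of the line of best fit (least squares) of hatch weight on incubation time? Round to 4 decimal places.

-11.6639

b = Sxy/Sxx = 27.7143/34.8571 = 0.795083
a = ȳ − b·x̄ = 5.7143 − 0.795083·21.8571 = -11.663916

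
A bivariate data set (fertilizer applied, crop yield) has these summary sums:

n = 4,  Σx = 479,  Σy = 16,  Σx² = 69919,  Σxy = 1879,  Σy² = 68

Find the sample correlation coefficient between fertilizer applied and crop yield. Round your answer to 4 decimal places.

Sxx = Σx² − (Σx)²/n = 69919 − 57360.25 = 12558.75
Sxy = Σxy − (Σx)(Σy)/n = 1879 − 1916 = -37
Syy = Σy² − (Σy)²/n = 68 − 64 = 4
r = Sxy/√(Sxx·Syy) = -37/√(50235) = -37/224.131658 = -0.165082

-0.1651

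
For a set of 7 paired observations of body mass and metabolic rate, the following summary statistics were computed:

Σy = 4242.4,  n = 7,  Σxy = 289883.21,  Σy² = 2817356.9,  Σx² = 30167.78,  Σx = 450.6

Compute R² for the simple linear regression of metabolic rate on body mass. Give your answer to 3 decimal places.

0.986

Sxx = Σx² − (Σx)²/n = 30167.78 − 29005.765714 = 1162.014286
Sxy = Σxy − (Σx)(Σy)/n = 289883.21 − 273089.348571 = 16793.861429
Syy = Σy² − (Σy)²/n = 2817356.9 − 2571136.822857 = 246220.077143
R² = Sxy²/(Sxx·Syy) = (16793.861429)²/(1162.014286·246220.077143) = 0.985749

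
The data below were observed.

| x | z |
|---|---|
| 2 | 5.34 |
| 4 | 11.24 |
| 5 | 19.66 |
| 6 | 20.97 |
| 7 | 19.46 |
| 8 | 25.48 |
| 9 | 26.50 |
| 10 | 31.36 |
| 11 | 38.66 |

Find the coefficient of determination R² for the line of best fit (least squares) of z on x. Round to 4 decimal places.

n = 9, Σx = 62, Σy = 198.67, Σxy = 1597.18, Σx² = 496, Σy² = 5189.3269
Sxx = Σx² − (Σx)²/n = 496 − 427.111111 = 68.888889
Sxy = Σxy − (Σx)(Σy)/n = 1597.18 − 1368.615556 = 228.564444
Syy = Σy² − (Σy)²/n = 5189.3269 − 4385.529878 = 803.797022
R² = Sxy²/(Sxx·Syy) = (228.564444)²/(68.888889·803.797022) = 0.943456

0.9435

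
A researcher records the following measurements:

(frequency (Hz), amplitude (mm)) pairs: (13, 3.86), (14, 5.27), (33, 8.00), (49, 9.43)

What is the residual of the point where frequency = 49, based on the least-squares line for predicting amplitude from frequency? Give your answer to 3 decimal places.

-0.314

n = 4, Σx = 109, Σy = 26.56, Σxy = 850.03, Σx² = 3855
Sxx = Σx² − (Σx)²/n = 3855 − 2970.25 = 884.75
Sxy = Σxy − (Σx)(Σy)/n = 850.03 − 723.76 = 126.27
b = Sxy/Sxx = 126.27/884.75 = 0.142718
a = ȳ − b·x̄ = 6.64 − 0.142718·27.25 = 2.750927
ŷ(49) = 2.750927 + 0.142718·49 = 9.744123
residual = y − ŷ = 9.43 − 9.744123 = -0.314123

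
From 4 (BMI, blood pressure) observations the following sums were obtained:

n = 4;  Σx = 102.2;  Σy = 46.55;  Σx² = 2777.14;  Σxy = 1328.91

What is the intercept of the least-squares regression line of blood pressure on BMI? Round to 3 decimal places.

Sxx = Σx² − (Σx)²/n = 2777.14 − 2611.21 = 165.93
Sxy = Σxy − (Σx)(Σy)/n = 1328.91 − 1189.3525 = 139.5575
b = Sxy/Sxx = 139.5575/165.93 = 0.841062
a = ȳ − b·x̄ = 11.6375 − 0.841062·25.55 = -9.851647

-9.852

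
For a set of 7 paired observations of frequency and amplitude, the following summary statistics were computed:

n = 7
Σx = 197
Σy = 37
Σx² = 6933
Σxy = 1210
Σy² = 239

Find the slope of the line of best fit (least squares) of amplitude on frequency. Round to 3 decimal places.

0.121

Sxx = Σx² − (Σx)²/n = 6933 − 5544.142857 = 1388.857143
Sxy = Σxy − (Σx)(Σy)/n = 1210 − 1041.285714 = 168.714286
b = Sxy/Sxx = 168.714286/1388.857143 = 0.121477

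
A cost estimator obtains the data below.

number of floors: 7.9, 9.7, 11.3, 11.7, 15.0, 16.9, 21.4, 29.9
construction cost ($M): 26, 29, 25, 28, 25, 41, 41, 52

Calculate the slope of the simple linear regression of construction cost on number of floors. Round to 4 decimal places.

1.2643

n = 8, Σx = 123.8, Σy = 267, Σxy = 4596.9, Σx² = 2283.66
Sxx = Σx² − (Σx)²/n = 2283.66 − 1915.805 = 367.855
Sxy = Σxy − (Σx)(Σy)/n = 4596.9 − 4131.825 = 465.075
b = Sxy/Sxx = 465.075/367.855 = 1.264289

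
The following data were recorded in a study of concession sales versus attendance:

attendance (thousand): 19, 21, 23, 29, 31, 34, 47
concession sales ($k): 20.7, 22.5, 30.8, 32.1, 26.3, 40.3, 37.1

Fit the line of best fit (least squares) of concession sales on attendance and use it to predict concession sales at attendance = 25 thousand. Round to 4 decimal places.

n = 7, Σx = 204, Σy = 209.8, Σxy = 6434.3, Σx² = 6498
Sxx = Σx² − (Σx)²/n = 6498 − 5945.142857 = 552.857143
Sxy = Σxy − (Σx)(Σy)/n = 6434.3 − 6114.171429 = 320.128571
b = Sxy/Sxx = 320.128571/552.857143 = 0.579044
a = ȳ − b·x̄ = 29.971429 − 0.579044·29.142857 = 13.096434
ŷ(25) = a + b·25 = 13.096434 + 0.579044·25 = 27.572532

27.5725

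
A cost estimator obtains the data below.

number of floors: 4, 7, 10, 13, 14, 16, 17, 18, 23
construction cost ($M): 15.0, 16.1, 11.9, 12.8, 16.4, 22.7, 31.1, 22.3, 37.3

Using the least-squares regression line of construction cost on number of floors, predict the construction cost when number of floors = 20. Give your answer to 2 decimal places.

28.21

n = 9, Σx = 122, Σy = 185.6, Σxy = 2838.9, Σx² = 1928
Sxx = Σx² − (Σx)²/n = 1928 − 1653.777778 = 274.222222
Sxy = Σxy − (Σx)(Σy)/n = 2838.9 − 2515.911111 = 322.988889
b = Sxy/Sxx = 322.988889/274.222222 = 1.177836
a = ȳ − b·x̄ = 20.622222 − 1.177836·13.555556 = 4.655997
ŷ(20) = a + b·20 = 4.655997 + 1.177836·20 = 28.212723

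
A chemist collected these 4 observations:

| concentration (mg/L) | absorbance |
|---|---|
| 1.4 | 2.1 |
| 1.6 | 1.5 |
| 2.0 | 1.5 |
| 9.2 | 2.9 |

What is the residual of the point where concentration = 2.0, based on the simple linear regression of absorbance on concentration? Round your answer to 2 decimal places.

-0.26

n = 4, Σx = 14.2, Σy = 8, Σxy = 35.02, Σx² = 93.16
Sxx = Σx² − (Σx)²/n = 93.16 − 50.41 = 42.75
Sxy = Σxy − (Σx)(Σy)/n = 35.02 − 28.4 = 6.62
b = Sxy/Sxx = 6.62/42.75 = 0.154854
a = ȳ − b·x̄ = 2 − 0.154854·3.55 = 1.450269
ŷ(2.0) = 1.450269 + 0.154854·2 = 1.759977
residual = y − ŷ = 1.5 − 1.759977 = -0.259977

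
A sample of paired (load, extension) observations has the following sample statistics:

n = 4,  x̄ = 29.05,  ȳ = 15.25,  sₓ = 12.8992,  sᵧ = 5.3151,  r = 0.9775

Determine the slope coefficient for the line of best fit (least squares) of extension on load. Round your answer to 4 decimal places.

b = r · sᵧ/sₓ = 0.9775 · 5.3151/12.8992 = 0.402778

0.4028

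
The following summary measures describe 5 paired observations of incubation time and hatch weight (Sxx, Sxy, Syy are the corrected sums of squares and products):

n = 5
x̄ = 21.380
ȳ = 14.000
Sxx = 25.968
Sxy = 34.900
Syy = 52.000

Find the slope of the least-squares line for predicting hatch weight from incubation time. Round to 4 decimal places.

1.3440

b = Sxy/Sxx = 34.9/25.968 = 1.343962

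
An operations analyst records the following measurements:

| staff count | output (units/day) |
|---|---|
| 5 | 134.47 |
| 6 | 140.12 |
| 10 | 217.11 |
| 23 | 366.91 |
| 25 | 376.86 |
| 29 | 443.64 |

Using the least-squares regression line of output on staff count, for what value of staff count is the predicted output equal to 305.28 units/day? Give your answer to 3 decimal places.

18.355

n = 6, Σx = 98, Σy = 1679.11, Σxy = 34410.16, Σx² = 2156
Sxx = Σx² − (Σx)²/n = 2156 − 1600.666667 = 555.333333
Sxy = Σxy − (Σx)(Σy)/n = 34410.16 − 27425.463333 = 6984.696667
b = Sxy/Sxx = 6984.696667/555.333333 = 12.577485
a = ȳ − b·x̄ = 279.851667 − 12.577485·16.333333 = 74.419412
Set a + b·x = 305.28: x = (305.28 − 74.419412) / 12.577485 = 18.355068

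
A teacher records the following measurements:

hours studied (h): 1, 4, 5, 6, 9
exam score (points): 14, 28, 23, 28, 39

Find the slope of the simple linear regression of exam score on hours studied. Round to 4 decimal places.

2.9412

n = 5, Σx = 25, Σy = 132, Σxy = 760, Σx² = 159
Sxx = Σx² − (Σx)²/n = 159 − 125 = 34
Sxy = Σxy − (Σx)(Σy)/n = 760 − 660 = 100
b = Sxy/Sxx = 100/34 = 2.941176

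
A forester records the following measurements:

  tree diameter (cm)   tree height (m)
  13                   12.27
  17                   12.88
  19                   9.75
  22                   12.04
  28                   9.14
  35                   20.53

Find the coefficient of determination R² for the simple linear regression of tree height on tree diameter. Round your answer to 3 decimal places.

0.319

n = 6, Σx = 134, Σy = 76.61, Σxy = 1803.07, Σx² = 3312, Σy² = 1061.4919
Sxx = Σx² − (Σx)²/n = 3312 − 2992.666667 = 319.333333
Sxy = Σxy − (Σx)(Σy)/n = 1803.07 − 1710.956667 = 92.113333
Syy = Σy² − (Σy)²/n = 1061.4919 − 978.182017 = 83.309883
R² = Sxy²/(Sxx·Syy) = (92.113333)²/(319.333333·83.309883) = 0.318936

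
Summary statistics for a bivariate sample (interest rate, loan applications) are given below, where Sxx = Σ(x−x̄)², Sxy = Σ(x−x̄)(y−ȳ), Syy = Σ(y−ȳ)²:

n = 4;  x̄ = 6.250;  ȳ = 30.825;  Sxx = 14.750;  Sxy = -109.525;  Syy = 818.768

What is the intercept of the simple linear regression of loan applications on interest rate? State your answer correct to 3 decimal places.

77.234

b = Sxy/Sxx = -109.525/14.75 = -7.425424
a = ȳ − b·x̄ = 30.825 − (-7.425424)·6.25 = 77.233898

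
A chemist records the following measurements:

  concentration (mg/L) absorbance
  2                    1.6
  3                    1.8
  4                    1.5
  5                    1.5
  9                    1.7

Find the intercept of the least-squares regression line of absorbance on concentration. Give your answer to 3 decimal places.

1.598

n = 5, Σx = 23, Σy = 8.1, Σxy = 37.4, Σx² = 135
Sxx = Σx² − (Σx)²/n = 135 − 105.8 = 29.2
Sxy = Σxy − (Σx)(Σy)/n = 37.4 − 37.26 = 0.14
b = Sxy/Sxx = 0.14/29.2 = 0.004795
a = ȳ − b·x̄ = 1.62 − 0.004795·4.6 = 1.597945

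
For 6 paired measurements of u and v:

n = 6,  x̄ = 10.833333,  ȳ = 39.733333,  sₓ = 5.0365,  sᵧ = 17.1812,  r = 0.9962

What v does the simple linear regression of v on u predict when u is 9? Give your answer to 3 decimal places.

33.503

b = r · sᵧ/sₓ = 0.9962 · 17.1812/5.0365 = 3.398374
a = ȳ − b·x̄ = 39.733333 − 3.398374·10.833333 = 2.917614
ŷ(9) = a + b·9 = 2.917614 + 3.398374·9 = 33.502982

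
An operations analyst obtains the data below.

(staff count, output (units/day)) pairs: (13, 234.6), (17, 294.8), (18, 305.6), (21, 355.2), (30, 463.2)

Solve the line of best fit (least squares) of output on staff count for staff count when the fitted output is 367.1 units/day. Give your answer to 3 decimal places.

n = 5, Σx = 99, Σy = 1653.4, Σxy = 34917.4, Σx² = 2123
Sxx = Σx² − (Σx)²/n = 2123 − 1960.2 = 162.8
Sxy = Σxy − (Σx)(Σy)/n = 34917.4 − 32737.32 = 2180.08
b = Sxy/Sxx = 2180.08/162.8 = 13.391155
a = ȳ − b·x̄ = 330.68 − 13.391155·19.8 = 65.535135
Set a + b·x = 367.1: x = (367.1 − 65.535135) / 13.391155 = 22.519706

22.520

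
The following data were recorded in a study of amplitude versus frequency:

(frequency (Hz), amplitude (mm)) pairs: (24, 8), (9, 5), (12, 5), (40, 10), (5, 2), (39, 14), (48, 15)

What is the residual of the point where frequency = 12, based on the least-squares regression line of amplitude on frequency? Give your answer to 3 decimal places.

n = 7, Σx = 177, Σy = 59, Σxy = 1973, Σx² = 6251
Sxx = Σx² − (Σx)²/n = 6251 − 4475.571429 = 1775.428571
Sxy = Σxy − (Σx)(Σy)/n = 1973 − 1491.857143 = 481.142857
b = Sxy/Sxx = 481.142857/1775.428571 = 0.271001
a = ȳ − b·x̄ = 8.428571 − 0.271001·25.285714 = 1.576118
ŷ(12) = 1.576118 + 0.271001·12 = 4.828130
residual = y − ŷ = 5 − 4.828130 = 0.171870

0.172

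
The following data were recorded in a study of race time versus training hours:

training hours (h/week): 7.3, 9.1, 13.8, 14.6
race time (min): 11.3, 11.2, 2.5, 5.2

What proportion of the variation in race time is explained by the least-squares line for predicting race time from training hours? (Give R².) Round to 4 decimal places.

n = 4, Σx = 44.8, Σy = 30.2, Σxy = 294.83, Σx² = 539.7, Σy² = 286.42
Sxx = Σx² − (Σx)²/n = 539.7 − 501.76 = 37.94
Sxy = Σxy − (Σx)(Σy)/n = 294.83 − 338.24 = -43.41
Syy = Σy² − (Σy)²/n = 286.42 − 228.01 = 58.41
R² = Sxy²/(Sxx·Syy) = (-43.41)²/(37.94·58.41) = 0.850345

0.8503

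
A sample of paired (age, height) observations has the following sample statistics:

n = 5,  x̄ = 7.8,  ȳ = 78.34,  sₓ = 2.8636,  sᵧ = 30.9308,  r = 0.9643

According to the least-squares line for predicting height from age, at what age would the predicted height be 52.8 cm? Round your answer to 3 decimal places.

5.348

b = r · sᵧ/sₓ = 0.9643 · 30.9308/2.8636 = 10.415760
a = ȳ − b·x̄ = 78.34 − 10.415760·7.8 = -2.902928
Set a + b·x = 52.8: x = (52.8 − (-2.902928)) / 10.415760 = 5.347947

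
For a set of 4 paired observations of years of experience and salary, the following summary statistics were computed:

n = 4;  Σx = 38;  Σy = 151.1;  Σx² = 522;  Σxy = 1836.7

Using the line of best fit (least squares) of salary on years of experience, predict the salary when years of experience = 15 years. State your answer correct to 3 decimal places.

Sxx = Σx² − (Σx)²/n = 522 − 361 = 161
Sxy = Σxy − (Σx)(Σy)/n = 1836.7 − 1435.45 = 401.25
b = Sxy/Sxx = 401.25/161 = 2.492236
a = ȳ − b·x̄ = 37.775 − 2.492236·9.5 = 14.098758
ŷ(15) = a + b·15 = 14.098758 + 2.492236·15 = 51.482298

51.482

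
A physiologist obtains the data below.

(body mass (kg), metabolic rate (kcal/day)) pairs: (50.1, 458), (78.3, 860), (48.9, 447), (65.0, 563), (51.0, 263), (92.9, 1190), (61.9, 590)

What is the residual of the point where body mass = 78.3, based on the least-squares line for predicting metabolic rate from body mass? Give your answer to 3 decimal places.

n = 7, Σx = 448.1, Σy = 4371, Σxy = 309222.1, Σx² = 30320.13
Sxx = Σx² − (Σx)²/n = 30320.13 − 28684.801429 = 1635.328571
Sxy = Σxy − (Σx)(Σy)/n = 309222.1 − 279806.442857 = 29415.657143
b = Sxy/Sxx = 29415.657143/1635.328571 = 17.987613
a = ȳ − b·x̄ = 624.428571 − 17.987613·64.014286 = -527.035614
ŷ(78.3) = -527.035614 + 17.987613·78.3 = 881.394469
residual = y − ŷ = 860 − 881.394469 = -21.394469

-21.394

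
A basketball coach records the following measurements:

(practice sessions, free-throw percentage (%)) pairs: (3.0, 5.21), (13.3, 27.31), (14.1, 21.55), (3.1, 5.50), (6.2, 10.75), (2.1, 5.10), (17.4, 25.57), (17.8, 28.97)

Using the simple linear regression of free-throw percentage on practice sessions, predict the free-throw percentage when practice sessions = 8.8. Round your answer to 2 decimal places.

14.97

n = 8, Σx = 77, Σy = 129.96, Σxy = 1737.702, Σx² = 1056.76
Sxx = Σx² − (Σx)²/n = 1056.76 − 741.125 = 315.635
Sxy = Σxy − (Σx)(Σy)/n = 1737.702 − 1250.865 = 486.837
b = Sxy/Sxx = 486.837/315.635 = 1.542405
a = ȳ − b·x̄ = 16.245 − 1.542405·9.625 = 1.399352
ŷ(8.8) = a + b·8.8 = 1.399352 + 1.542405·8.8 = 14.972516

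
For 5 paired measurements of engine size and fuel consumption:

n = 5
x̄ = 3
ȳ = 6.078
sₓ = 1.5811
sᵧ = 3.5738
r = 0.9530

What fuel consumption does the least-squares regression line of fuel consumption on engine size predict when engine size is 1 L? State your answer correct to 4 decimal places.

1.7698

b = r · sᵧ/sₓ = 0.953 · 3.5738/1.5811 = 2.154090
a = ȳ − b·x̄ = 6.078 − 2.154090·3 = -0.384269
ŷ(1) = a + b·1 = -0.384269 + 2.154090·1 = 1.769820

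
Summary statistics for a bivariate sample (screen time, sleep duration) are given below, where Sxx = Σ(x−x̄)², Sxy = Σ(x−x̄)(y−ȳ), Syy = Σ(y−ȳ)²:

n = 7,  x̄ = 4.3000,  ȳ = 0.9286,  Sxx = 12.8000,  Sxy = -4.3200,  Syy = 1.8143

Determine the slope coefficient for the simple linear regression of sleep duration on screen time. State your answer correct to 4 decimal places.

b = Sxy/Sxx = -4.32/12.8 = -0.3375

-0.3375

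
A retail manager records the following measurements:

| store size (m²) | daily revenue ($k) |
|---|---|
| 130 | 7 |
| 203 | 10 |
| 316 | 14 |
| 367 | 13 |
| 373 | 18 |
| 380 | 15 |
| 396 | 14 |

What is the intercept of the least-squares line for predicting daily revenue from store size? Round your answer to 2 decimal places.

3.50

n = 7, Σx = 2165, Σy = 91, Σxy = 30093, Σx² = 732999
Sxx = Σx² − (Σx)²/n = 732999 − 669603.571429 = 63395.428571
Sxy = Σxy − (Σx)(Σy)/n = 30093 − 28145 = 1948
b = Sxy/Sxx = 1948/63395.428571 = 0.030728
a = ȳ − b·x̄ = 13 − 0.030728·309.285714 = 3.496340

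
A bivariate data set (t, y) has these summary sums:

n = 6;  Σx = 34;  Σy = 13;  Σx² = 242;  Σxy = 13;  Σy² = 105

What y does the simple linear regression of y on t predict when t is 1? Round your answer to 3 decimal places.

7.905

Sxx = Σx² − (Σx)²/n = 242 − 192.666667 = 49.333333
Sxy = Σxy − (Σx)(Σy)/n = 13 − 73.666667 = -60.666667
b = Sxy/Sxx = -60.666667/49.333333 = -1.229730
a = ȳ − b·x̄ = 2.166667 − (-1.229730)·5.666667 = 9.135135
ŷ(1) = a + b·1 = 9.135135 + (-1.229730)·1 = 7.905405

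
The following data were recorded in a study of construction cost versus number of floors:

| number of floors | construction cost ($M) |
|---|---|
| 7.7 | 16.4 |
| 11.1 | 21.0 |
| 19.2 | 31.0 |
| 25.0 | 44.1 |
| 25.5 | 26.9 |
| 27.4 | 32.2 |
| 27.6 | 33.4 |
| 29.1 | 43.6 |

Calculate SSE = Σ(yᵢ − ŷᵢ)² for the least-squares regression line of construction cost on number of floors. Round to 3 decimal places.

n = 8, Σx = 172.6, Σy = 248.6, Σxy = 5815.91, Σx² = 4185.72, Σy² = 8392.74
Sxx = Σx² − (Σx)²/n = 4185.72 − 3723.845 = 461.875
Sxy = Σxy − (Σx)(Σy)/n = 5815.91 − 5363.545 = 452.365
Syy = Σy² − (Σy)²/n = 8392.74 − 7725.245 = 667.495
b = Sxy/Sxx = 452.365/461.875 = 0.979410
SSE = Syy − b·Sxy = 667.495 − 0.979410·452.365 = 224.444189

224.444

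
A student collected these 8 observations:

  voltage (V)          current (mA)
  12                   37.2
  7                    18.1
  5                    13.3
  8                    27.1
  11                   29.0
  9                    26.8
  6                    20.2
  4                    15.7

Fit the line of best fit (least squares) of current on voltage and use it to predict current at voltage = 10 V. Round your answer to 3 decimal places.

n = 8, Σx = 62, Σy = 187.4, Σxy = 1600.6, Σx² = 536
Sxx = Σx² − (Σx)²/n = 536 − 480.5 = 55.5
Sxy = Σxy − (Σx)(Σy)/n = 1600.6 − 1452.35 = 148.25
b = Sxy/Sxx = 148.25/55.5 = 2.671171
a = ȳ − b·x̄ = 23.425 − 2.671171·7.75 = 2.723423
ŷ(10) = a + b·10 = 2.723423 + 2.671171·10 = 29.435135

29.435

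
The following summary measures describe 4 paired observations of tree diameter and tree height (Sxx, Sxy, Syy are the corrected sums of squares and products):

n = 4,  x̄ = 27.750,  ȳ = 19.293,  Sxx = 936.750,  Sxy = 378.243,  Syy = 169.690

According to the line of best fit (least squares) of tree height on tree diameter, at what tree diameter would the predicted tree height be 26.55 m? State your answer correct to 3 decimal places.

45.723

b = Sxy/Sxx = 378.243/936.75 = 0.403782
a = ȳ − b·x̄ = 19.293 − 0.403782·27.75 = 8.088043
Set a + b·x = 26.55: x = (26.55 − 8.088043) / 0.403782 = 45.722559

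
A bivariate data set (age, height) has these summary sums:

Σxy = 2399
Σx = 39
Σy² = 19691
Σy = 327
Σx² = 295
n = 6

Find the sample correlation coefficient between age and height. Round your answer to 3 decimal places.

Sxx = Σx² − (Σx)²/n = 295 − 253.5 = 41.5
Sxy = Σxy − (Σx)(Σy)/n = 2399 − 2125.5 = 273.5
Syy = Σy² − (Σy)²/n = 19691 − 17821.5 = 1869.5
r = Sxy/√(Sxx·Syy) = 273.5/√(77584.25) = 273.5/278.539495 = 0.981907

0.982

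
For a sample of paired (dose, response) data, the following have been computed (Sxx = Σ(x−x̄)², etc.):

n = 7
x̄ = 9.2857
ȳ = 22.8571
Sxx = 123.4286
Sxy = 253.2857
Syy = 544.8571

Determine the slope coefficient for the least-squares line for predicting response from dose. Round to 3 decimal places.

b = Sxy/Sxx = 253.2857/123.4286 = 2.052083

2.052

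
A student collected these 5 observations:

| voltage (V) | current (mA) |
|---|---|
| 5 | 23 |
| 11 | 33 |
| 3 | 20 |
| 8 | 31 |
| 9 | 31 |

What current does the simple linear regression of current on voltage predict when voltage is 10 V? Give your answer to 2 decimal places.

32.50

n = 5, Σx = 36, Σy = 138, Σxy = 1065, Σx² = 300
Sxx = Σx² − (Σx)²/n = 300 − 259.2 = 40.8
Sxy = Σxy − (Σx)(Σy)/n = 1065 − 993.6 = 71.4
b = Sxy/Sxx = 71.4/40.8 = 1.75
a = ȳ − b·x̄ = 27.6 − 1.75·7.2 = 15
ŷ(10) = a + b·10 = 15 + 1.75·10 = 32.5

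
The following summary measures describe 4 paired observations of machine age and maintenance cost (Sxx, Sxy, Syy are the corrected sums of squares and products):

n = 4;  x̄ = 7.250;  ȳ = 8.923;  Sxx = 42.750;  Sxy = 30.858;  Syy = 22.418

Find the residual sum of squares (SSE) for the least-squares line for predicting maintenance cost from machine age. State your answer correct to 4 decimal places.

0.1439

b = Sxy/Sxx = 30.858/42.75 = 0.721825
SSE = Syy − b·Sxy = 22.418 − 0.721825·30.858 = 0.143938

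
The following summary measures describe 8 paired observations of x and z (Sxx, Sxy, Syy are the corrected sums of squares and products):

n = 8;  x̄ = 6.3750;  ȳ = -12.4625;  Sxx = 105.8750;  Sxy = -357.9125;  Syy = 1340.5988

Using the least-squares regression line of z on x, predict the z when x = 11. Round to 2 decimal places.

b = Sxy/Sxx = -357.9125/105.875 = -3.380519
a = ȳ − b·x̄ = -12.4625 − (-3.380519)·6.375 = 9.088312
ŷ(11) = a + b·11 = 9.088312 + (-3.380519)·11 = -28.097403

-28.10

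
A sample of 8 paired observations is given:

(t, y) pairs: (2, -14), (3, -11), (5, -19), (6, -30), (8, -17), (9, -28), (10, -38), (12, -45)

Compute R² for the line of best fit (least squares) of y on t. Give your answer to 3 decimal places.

0.753

n = 8, Σx = 55, Σy = -202, Σxy = -1644, Σx² = 463, Σy² = 6120
Sxx = Σx² − (Σx)²/n = 463 − 378.125 = 84.875
Sxy = Σxy − (Σx)(Σy)/n = -1644 − (-1388.75) = -255.25
Syy = Σy² − (Σy)²/n = 6120 − 5100.5 = 1019.5
R² = Sxy²/(Sxx·Syy) = (-255.25)²/(84.875·1019.5) = 0.752947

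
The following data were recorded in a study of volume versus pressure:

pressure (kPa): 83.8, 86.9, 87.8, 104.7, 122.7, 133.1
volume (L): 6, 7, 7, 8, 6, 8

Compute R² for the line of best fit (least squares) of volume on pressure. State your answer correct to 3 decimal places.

0.114

n = 6, Σx = 619, Σy = 42, Σxy = 4364.3, Σx² = 66015.88, Σy² = 298
Sxx = Σx² − (Σx)²/n = 66015.88 − 63860.166667 = 2155.713333
Sxy = Σxy − (Σx)(Σy)/n = 4364.3 − 4333 = 31.3
Syy = Σy² − (Σy)²/n = 298 − 294 = 4
R² = Sxy²/(Sxx·Syy) = (31.3)²/(2155.713333·4) = 0.113616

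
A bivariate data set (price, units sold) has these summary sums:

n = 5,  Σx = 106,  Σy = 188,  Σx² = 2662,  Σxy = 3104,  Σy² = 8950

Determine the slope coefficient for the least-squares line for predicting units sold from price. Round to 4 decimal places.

Sxx = Σx² − (Σx)²/n = 2662 − 2247.2 = 414.8
Sxy = Σxy − (Σx)(Σy)/n = 3104 − 3985.6 = -881.6
b = Sxy/Sxx = -881.6/414.8 = -2.125362

-2.1254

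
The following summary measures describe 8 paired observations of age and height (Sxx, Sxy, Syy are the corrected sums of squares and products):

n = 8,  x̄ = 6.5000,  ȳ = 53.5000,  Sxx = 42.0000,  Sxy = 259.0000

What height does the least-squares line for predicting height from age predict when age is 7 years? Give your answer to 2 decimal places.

b = Sxy/Sxx = 259/42 = 6.166667
a = ȳ − b·x̄ = 53.5 − 6.166667·6.5 = 13.416667
ŷ(7) = a + b·7 = 13.416667 + 6.166667·7 = 56.583333

56.58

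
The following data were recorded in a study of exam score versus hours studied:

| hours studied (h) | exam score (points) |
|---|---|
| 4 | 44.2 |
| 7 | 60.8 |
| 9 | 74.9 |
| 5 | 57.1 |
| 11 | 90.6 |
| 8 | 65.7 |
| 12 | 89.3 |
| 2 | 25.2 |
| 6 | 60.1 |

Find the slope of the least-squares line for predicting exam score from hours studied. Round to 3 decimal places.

6.225

n = 9, Σx = 64, Σy = 567.9, Σxy = 4566.8, Σx² = 540
Sxx = Σx² − (Σx)²/n = 540 − 455.111111 = 84.888889
Sxy = Σxy − (Σx)(Σy)/n = 4566.8 − 4038.4 = 528.4
b = Sxy/Sxx = 528.4/84.888889 = 6.224607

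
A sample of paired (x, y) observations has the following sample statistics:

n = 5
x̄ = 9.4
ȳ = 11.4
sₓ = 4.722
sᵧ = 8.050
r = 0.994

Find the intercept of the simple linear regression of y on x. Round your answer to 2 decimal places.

b = r · sᵧ/sₓ = 0.994 · 8.05/4.722 = 1.694557
a = ȳ − b·x̄ = 11.4 − 1.694557·9.4 = -4.528839

-4.53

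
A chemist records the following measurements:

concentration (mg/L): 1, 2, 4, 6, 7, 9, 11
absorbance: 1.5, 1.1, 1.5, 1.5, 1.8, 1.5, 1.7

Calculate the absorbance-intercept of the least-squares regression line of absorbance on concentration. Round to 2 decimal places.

n = 7, Σx = 40, Σy = 10.6, Σxy = 63.5, Σx² = 308
Sxx = Σx² − (Σx)²/n = 308 − 228.571429 = 79.428571
Sxy = Σxy − (Σx)(Σy)/n = 63.5 − 60.571429 = 2.928571
b = Sxy/Sxx = 2.928571/79.428571 = 0.036871
a = ȳ − b·x̄ = 1.514286 − 0.036871·5.714286 = 1.303597

1.30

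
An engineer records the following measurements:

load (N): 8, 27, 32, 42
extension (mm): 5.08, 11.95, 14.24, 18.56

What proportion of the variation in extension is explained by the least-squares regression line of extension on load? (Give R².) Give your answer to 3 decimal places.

0.997

n = 4, Σx = 109, Σy = 49.83, Σxy = 1598.49, Σx² = 3581, Σy² = 715.8601
Sxx = Σx² − (Σx)²/n = 3581 − 2970.25 = 610.75
Sxy = Σxy − (Σx)(Σy)/n = 1598.49 − 1357.8675 = 240.6225
Syy = Σy² − (Σy)²/n = 715.8601 − 620.757225 = 95.102875
R² = Sxy²/(Sxx·Syy) = (240.6225)²/(610.75·95.102875) = 0.996817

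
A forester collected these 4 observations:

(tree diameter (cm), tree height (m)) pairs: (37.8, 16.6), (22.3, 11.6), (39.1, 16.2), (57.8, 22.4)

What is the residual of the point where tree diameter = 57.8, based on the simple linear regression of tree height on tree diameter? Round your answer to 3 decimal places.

0.066

n = 4, Σx = 157, Σy = 66.8, Σxy = 2814.3, Σx² = 6795.78
Sxx = Σx² − (Σx)²/n = 6795.78 − 6162.25 = 633.53
Sxy = Σxy − (Σx)(Σy)/n = 2814.3 − 2621.9 = 192.4
b = Sxy/Sxx = 192.4/633.53 = 0.303695
a = ȳ − b·x̄ = 16.7 − 0.303695·39.25 = 4.779965
ŷ(57.8) = 4.779965 + 0.303695·57.8 = 22.333545
residual = y − ŷ = 22.4 − 22.333545 = 0.066455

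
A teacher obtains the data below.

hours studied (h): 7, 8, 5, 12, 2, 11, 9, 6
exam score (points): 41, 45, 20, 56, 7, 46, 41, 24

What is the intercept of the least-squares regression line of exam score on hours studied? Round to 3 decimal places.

-0.676

n = 8, Σx = 60, Σy = 280, Σxy = 2452, Σx² = 524
Sxx = Σx² − (Σx)²/n = 524 − 450 = 74
Sxy = Σxy − (Σx)(Σy)/n = 2452 − 2100 = 352
b = Sxy/Sxx = 352/74 = 4.756757
a = ȳ − b·x̄ = 35 − 4.756757·7.5 = -0.675676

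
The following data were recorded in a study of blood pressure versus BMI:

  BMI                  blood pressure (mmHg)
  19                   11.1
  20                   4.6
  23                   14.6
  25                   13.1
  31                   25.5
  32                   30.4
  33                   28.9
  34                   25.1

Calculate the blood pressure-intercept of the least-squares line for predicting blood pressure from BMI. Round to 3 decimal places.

n = 8, Σx = 217, Σy = 153.3, Σxy = 4536.6, Σx² = 6145
Sxx = Σx² − (Σx)²/n = 6145 − 5886.125 = 258.875
Sxy = Σxy − (Σx)(Σy)/n = 4536.6 − 4158.2625 = 378.3375
b = Sxy/Sxx = 378.3375/258.875 = 1.461468
a = ȳ − b·x̄ = 19.1625 − 1.461468·27.125 = -20.479817

-20.480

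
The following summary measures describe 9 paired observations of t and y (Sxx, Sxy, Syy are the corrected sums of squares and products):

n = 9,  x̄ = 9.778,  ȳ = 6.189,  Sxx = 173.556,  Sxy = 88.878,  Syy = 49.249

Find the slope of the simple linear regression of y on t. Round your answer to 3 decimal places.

b = Sxy/Sxx = 88.878/173.556 = 0.512100

0.512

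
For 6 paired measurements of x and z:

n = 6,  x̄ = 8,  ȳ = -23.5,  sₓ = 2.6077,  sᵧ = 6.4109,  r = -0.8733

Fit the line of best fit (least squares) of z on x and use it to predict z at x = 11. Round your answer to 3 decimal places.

-29.941

b = r · sᵧ/sₓ = -0.8733 · 6.4109/2.6077 = -2.146964
a = ȳ − b·x̄ = -23.5 − (-2.146964)·8 = -6.324285
ŷ(11) = a + b·11 = -6.324285 + (-2.146964)·11 = -29.940893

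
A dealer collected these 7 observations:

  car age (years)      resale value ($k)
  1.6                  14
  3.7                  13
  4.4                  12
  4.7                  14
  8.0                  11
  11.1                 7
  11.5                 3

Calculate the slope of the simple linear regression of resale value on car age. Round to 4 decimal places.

-0.9834

n = 7, Σx = 45, Σy = 74, Σxy = 389.3, Σx² = 377.16
Sxx = Σx² − (Σx)²/n = 377.16 − 289.285714 = 87.874286
Sxy = Σxy − (Σx)(Σy)/n = 389.3 − 475.714286 = -86.414286
b = Sxy/Sxx = -86.414286/87.874286 = -0.983385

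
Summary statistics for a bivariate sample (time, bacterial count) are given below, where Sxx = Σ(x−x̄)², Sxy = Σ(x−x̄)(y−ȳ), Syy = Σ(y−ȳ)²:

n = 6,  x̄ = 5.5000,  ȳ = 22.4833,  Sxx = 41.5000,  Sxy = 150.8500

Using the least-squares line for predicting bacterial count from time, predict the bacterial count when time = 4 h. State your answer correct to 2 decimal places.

17.03

b = Sxy/Sxx = 150.85/41.5 = 3.634940
a = ȳ − b·x̄ = 22.4833 − 3.634940·5.5 = 2.491131
ŷ(4) = a + b·4 = 2.491131 + 3.634940·4 = 17.030890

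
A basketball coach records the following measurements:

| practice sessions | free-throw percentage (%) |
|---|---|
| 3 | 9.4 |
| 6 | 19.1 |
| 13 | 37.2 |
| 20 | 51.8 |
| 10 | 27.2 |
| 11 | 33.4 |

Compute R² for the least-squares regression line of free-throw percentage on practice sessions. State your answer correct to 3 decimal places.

0.987

n = 6, Σx = 63, Σy = 178.1, Σxy = 2301.8, Σx² = 835, Σy² = 6375.65
Sxx = Σx² − (Σx)²/n = 835 − 661.5 = 173.5
Sxy = Σxy − (Σx)(Σy)/n = 2301.8 − 1870.05 = 431.75
Syy = Σy² − (Σy)²/n = 6375.65 − 5286.601667 = 1089.048333
R² = Sxy²/(Sxx·Syy) = (431.75)²/(173.5·1089.048333) = 0.986548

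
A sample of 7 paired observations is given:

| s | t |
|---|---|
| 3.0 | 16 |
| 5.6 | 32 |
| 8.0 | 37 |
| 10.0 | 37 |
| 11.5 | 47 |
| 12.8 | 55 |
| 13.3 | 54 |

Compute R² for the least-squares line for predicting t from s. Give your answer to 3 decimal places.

n = 7, Σx = 64.2, Σy = 278, Σxy = 2855.9, Σx² = 677.34, Σy² = 12168
Sxx = Σx² − (Σx)²/n = 677.34 − 588.805714 = 88.534286
Sxy = Σxy − (Σx)(Σy)/n = 2855.9 − 2549.657143 = 306.242857
Syy = Σy² − (Σy)²/n = 12168 − 11040.571429 = 1127.428571
R² = Sxy²/(Sxx·Syy) = (306.242857)²/(88.534286·1127.428571) = 0.939575

0.940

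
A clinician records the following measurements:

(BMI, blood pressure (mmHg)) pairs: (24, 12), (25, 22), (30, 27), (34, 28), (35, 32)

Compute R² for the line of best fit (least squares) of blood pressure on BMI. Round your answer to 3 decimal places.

0.799

n = 5, Σx = 148, Σy = 121, Σxy = 3720, Σx² = 4482, Σy² = 3165
Sxx = Σx² − (Σx)²/n = 4482 − 4380.8 = 101.2
Sxy = Σxy − (Σx)(Σy)/n = 3720 − 3581.6 = 138.4
Syy = Σy² − (Σy)²/n = 3165 − 2928.2 = 236.8
R² = Sxy²/(Sxx·Syy) = (138.4)²/(101.2·236.8) = 0.799300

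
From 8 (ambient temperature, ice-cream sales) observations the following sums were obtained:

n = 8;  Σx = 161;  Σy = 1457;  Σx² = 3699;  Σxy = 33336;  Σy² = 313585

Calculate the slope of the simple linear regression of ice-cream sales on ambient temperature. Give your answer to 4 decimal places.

Sxx = Σx² − (Σx)²/n = 3699 − 3240.125 = 458.875
Sxy = Σxy − (Σx)(Σy)/n = 33336 − 29322.125 = 4013.875
b = Sxy/Sxx = 4013.875/458.875 = 8.747208

8.7472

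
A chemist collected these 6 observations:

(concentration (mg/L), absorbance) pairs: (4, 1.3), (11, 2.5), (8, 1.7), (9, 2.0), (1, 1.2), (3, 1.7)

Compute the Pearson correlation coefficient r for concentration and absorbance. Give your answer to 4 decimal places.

n = 6, Σx = 36, Σy = 10.4, Σxy = 70.6, Σx² = 292, Σy² = 19.16
Sxx = Σx² − (Σx)²/n = 292 − 216 = 76
Sxy = Σxy − (Σx)(Σy)/n = 70.6 − 62.4 = 8.2
Syy = Σy² − (Σy)²/n = 19.16 − 18.026667 = 1.133333
r = Sxy/√(Sxx·Syy) = 8.2/√(86.133333) = 8.2/9.280805 = 0.883544

0.8835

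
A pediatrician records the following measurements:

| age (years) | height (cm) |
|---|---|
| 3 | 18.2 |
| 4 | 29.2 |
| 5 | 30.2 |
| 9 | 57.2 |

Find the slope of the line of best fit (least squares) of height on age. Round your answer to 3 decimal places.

n = 4, Σx = 21, Σy = 134.8, Σxy = 837.2, Σx² = 131
Sxx = Σx² − (Σx)²/n = 131 − 110.25 = 20.75
Sxy = Σxy − (Σx)(Σy)/n = 837.2 − 707.7 = 129.5
b = Sxy/Sxx = 129.5/20.75 = 6.240964

6.241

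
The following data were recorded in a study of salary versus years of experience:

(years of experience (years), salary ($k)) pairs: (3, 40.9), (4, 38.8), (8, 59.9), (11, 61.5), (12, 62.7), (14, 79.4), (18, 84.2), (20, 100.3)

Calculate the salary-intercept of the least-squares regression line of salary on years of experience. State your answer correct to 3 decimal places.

n = 8, Σx = 90, Σy = 527.7, Σxy = 6819.2, Σx² = 1274
Sxx = Σx² − (Σx)²/n = 1274 − 1012.5 = 261.5
Sxy = Σxy − (Σx)(Σy)/n = 6819.2 − 5936.625 = 882.575
b = Sxy/Sxx = 882.575/261.5 = 3.375048
a = ȳ − b·x̄ = 65.9625 − 3.375048·11.25 = 27.993212

27.993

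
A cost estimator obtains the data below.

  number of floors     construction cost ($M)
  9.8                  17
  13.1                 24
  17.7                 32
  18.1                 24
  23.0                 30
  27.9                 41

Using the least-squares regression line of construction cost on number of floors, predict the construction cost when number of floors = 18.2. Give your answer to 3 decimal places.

27.923

n = 6, Σx = 109.6, Σy = 168, Σxy = 3315.7, Σx² = 2215.96
Sxx = Σx² − (Σx)²/n = 2215.96 − 2002.026667 = 213.933333
Sxy = Σxy − (Σx)(Σy)/n = 3315.7 − 3068.8 = 246.9
b = Sxy/Sxx = 246.9/213.933333 = 1.154098
a = ȳ − b·x̄ = 28 − 1.154098·18.266667 = 6.918479
ŷ(18.2) = a + b·18.2 = 6.918479 + 1.154098·18.2 = 27.923060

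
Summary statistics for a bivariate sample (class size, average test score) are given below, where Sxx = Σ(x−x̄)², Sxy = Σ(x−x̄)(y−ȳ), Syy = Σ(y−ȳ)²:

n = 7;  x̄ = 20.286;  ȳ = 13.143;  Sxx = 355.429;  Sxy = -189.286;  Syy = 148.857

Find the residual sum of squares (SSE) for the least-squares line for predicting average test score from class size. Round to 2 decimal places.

b = Sxy/Sxx = -189.286/355.429 = -0.532556
SSE = Syy − b·Sxy = 148.857 − (-0.532556)·(-189.286) = 48.051523

48.05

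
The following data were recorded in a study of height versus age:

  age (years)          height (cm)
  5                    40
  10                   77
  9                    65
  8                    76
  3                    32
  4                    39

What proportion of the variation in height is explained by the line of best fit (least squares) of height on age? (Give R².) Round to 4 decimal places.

0.9053

n = 6, Σx = 39, Σy = 329, Σxy = 2415, Σx² = 295, Σy² = 20075
Sxx = Σx² − (Σx)²/n = 295 − 253.5 = 41.5
Sxy = Σxy − (Σx)(Σy)/n = 2415 − 2138.5 = 276.5
Syy = Σy² − (Σy)²/n = 20075 − 18040.166667 = 2034.833333
R² = Sxy²/(Sxx·Syy) = (276.5)²/(41.5·2034.833333) = 0.905343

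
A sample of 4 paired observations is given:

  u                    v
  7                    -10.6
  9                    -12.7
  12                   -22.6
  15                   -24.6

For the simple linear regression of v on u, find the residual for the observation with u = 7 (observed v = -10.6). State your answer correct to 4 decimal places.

-0.2020

n = 4, Σx = 43, Σy = -70.5, Σxy = -828.7, Σx² = 499
Sxx = Σx² − (Σx)²/n = 499 − 462.25 = 36.75
Sxy = Σxy − (Σx)(Σy)/n = -828.7 − (-757.875) = -70.825
b = Sxy/Sxx = -70.825/36.75 = -1.927211
a = ȳ − b·x̄ = -17.625 − (-1.927211)·10.75 = 3.092517
ŷ(7) = 3.092517 + (-1.927211)·7 = -10.397959
residual = y − ŷ = -10.6 − (-10.397959) = -0.202041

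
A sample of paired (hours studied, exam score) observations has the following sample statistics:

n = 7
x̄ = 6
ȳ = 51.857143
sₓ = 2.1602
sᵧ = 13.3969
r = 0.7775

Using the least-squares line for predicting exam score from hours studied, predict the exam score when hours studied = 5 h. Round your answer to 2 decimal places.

b = r · sᵧ/sₓ = 0.7775 · 13.3969/2.1602 = 4.821817
a = ȳ − b·x̄ = 51.857143 − 4.821817·6 = 22.926239
ŷ(5) = a + b·5 = 22.926239 + 4.821817·5 = 47.035326

47.04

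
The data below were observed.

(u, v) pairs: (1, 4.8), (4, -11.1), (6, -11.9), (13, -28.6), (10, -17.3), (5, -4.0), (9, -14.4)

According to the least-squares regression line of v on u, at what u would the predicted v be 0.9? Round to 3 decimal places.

n = 7, Σx = 48, Σy = -82.5, Σxy = -805.4, Σx² = 428
Sxx = Σx² − (Σx)²/n = 428 − 329.142857 = 98.857143
Sxy = Σxy − (Σx)(Σy)/n = -805.4 − (-565.714286) = -239.685714
b = Sxy/Sxx = -239.685714/98.857143 = -2.424566
a = ȳ − b·x̄ = -11.785714 − (-2.424566)·6.857143 = 4.839884
Set a + b·x = 0.9: x = (0.9 − 4.839884) / (-2.424566) = 1.624985

1.625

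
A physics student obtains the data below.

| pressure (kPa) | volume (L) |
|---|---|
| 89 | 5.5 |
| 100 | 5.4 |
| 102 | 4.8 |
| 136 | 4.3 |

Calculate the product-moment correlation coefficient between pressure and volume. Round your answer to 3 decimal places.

-0.911

n = 4, Σx = 427, Σy = 20, Σxy = 2103.9, Σx² = 46821, Σy² = 100.94
Sxx = Σx² − (Σx)²/n = 46821 − 45582.25 = 1238.75
Sxy = Σxy − (Σx)(Σy)/n = 2103.9 − 2135 = -31.1
Syy = Σy² − (Σy)²/n = 100.94 − 100 = 0.94
r = Sxy/√(Sxx·Syy) = -31.1/√(1164.425) = -31.1/34.123672 = -0.911391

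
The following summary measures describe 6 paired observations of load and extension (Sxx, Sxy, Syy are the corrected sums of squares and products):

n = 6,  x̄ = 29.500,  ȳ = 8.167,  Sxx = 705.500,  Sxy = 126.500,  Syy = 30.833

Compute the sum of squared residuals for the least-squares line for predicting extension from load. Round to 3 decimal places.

b = Sxy/Sxx = 126.5/705.5 = 0.179305
SSE = Syy − b·Sxy = 30.833 − 0.179305·126.5 = 8.150860

8.151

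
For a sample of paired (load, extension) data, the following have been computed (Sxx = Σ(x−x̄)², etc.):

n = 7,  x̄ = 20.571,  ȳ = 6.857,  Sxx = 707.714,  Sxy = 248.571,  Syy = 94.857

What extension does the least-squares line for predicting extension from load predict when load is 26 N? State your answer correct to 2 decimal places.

8.76

b = Sxy/Sxx = 248.571/707.714 = 0.351231
a = ȳ − b·x̄ = 6.857 − 0.351231·20.571 = -0.368170
ŷ(26) = a + b·26 = -0.368170 + 0.351231·26 = 8.763832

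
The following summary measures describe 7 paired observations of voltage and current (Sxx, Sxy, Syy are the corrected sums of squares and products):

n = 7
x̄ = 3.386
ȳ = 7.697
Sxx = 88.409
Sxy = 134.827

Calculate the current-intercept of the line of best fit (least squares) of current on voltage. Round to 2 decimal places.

2.53

b = Sxy/Sxx = 134.827/88.409 = 1.525037
a = ȳ − b·x̄ = 7.697 − 1.525037·3.386 = 2.533225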